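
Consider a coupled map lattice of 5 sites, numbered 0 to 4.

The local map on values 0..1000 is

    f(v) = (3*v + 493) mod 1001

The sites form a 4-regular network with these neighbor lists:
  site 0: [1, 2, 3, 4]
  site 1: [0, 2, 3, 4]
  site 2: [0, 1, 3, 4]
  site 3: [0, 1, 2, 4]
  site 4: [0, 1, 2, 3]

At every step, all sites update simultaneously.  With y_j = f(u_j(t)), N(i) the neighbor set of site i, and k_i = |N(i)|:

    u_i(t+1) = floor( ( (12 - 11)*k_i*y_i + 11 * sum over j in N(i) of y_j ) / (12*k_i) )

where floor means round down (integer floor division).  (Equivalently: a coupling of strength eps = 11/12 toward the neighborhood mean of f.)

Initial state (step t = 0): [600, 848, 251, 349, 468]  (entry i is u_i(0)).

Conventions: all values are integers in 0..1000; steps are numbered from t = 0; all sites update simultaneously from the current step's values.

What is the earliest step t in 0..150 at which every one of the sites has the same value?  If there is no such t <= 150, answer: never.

Simulating step by step:
t=0: [600, 848, 251, 349, 468]  (not all equal)
t=1: [417, 454, 423, 380, 328]  (not all equal)
t=2: [685, 669, 683, 702, 724]  (not all equal)
t=3: [572, 579, 573, 564, 555]  (not all equal)
t=4: [195, 192, 194, 198, 202]  (not all equal)
t=5: [81, 82, 81, 79, 78]  (not all equal)
t=6: [733, 732, 733, 734, 734]  (not all equal)
t=7: [690, 691, 690, 690, 690]  (not all equal)
t=8: [561, 561, 561, 561, 561]  (all equal)

Answer: 8
Key observation: Synchronization is absorbing here: once all sites are equal they stay equal, and step 8 is the first all-equal step.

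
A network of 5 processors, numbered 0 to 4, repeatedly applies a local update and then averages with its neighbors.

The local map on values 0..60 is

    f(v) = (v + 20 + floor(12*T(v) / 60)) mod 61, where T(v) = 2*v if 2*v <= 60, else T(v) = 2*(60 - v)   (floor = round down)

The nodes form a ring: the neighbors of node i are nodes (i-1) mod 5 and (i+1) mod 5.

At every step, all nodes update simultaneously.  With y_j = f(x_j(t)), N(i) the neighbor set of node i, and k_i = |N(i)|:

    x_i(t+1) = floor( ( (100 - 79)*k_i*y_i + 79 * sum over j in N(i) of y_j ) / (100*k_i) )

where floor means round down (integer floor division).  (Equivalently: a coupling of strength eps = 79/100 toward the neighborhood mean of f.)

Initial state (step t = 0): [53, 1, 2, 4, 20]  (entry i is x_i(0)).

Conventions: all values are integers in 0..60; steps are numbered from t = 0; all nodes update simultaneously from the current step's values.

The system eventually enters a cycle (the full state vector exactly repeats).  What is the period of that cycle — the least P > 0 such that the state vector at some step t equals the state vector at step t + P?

Answer: 12
Key observation: The state at step 16, [8, 8, 8, 8, 8], reappears at step 28 — and no state repeats earlier — so the cycle the system enters has period 12.

Derivation:
t=0: [53, 1, 2, 4, 20]
t=1: [30, 18, 22, 32, 25]
t=2: [39, 29, 29, 41, 12]
t=3: [39, 38, 39, 39, 12]
t=4: [17, 5, 5, 17, 12]
t=5: [33, 33, 33, 33, 41]
t=6: [3, 2, 2, 3, 3]
t=7: [23, 22, 22, 23, 24]
t=8: [51, 50, 50, 51, 52]
t=9: [13, 13, 13, 13, 13]
t=10: [38, 38, 38, 38, 38]
t=11: [5, 5, 5, 5, 5]
t=12: [27, 27, 27, 27, 27]
t=13: [57, 57, 57, 57, 57]
t=14: [17, 17, 17, 17, 17]
t=15: [43, 43, 43, 43, 43]
t=16: [8, 8, 8, 8, 8]
t=17: [31, 31, 31, 31, 31]
t=18: [1, 1, 1, 1, 1]
t=19: [21, 21, 21, 21, 21]
t=20: [49, 49, 49, 49, 49]
t=21: [12, 12, 12, 12, 12]
t=22: [36, 36, 36, 36, 36]
t=23: [4, 4, 4, 4, 4]
t=24: [25, 25, 25, 25, 25]
t=25: [55, 55, 55, 55, 55]
t=26: [16, 16, 16, 16, 16]
t=27: [42, 42, 42, 42, 42]
t=28: [8, 8, 8, 8, 8]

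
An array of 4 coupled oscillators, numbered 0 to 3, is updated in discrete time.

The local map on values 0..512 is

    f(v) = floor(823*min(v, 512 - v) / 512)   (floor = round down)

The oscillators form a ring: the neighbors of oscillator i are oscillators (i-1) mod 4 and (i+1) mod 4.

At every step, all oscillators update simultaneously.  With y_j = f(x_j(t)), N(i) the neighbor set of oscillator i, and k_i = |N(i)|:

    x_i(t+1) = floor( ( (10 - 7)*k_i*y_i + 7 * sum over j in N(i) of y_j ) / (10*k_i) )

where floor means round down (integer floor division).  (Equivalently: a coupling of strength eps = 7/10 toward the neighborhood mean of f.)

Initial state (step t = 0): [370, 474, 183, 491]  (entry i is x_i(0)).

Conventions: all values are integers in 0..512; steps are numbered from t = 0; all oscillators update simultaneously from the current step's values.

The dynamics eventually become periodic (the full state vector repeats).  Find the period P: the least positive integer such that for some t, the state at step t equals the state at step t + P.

Answer: 15
Key observation: The state at step 16, [363, 363, 363, 363], reappears at step 31 — and no state repeats earlier — so the cycle the system enters has period 15.

Derivation:
t=0: [370, 474, 183, 491]
t=1: [101, 201, 121, 192]
t=2: [269, 221, 279, 217]
t=3: [363, 373, 358, 371]
t=4: [228, 237, 231, 237]
t=5: [375, 371, 377, 371]
t=6: [224, 220, 223, 220]
t=7: [355, 357, 354, 357]
t=8: [249, 251, 250, 251]
t=9: [402, 401, 402, 401]
t=10: [177, 176, 177, 176]
t=11: [282, 283, 282, 283]
t=12: [368, 368, 368, 368]
t=13: [231, 231, 231, 231]
t=14: [371, 371, 371, 371]
t=15: [226, 226, 226, 226]
t=16: [363, 363, 363, 363]
t=17: [239, 239, 239, 239]
t=18: [384, 384, 384, 384]
t=19: [205, 205, 205, 205]
t=20: [329, 329, 329, 329]
t=21: [294, 294, 294, 294]
t=22: [350, 350, 350, 350]
t=23: [260, 260, 260, 260]
t=24: [405, 405, 405, 405]
t=25: [171, 171, 171, 171]
t=26: [274, 274, 274, 274]
t=27: [382, 382, 382, 382]
t=28: [208, 208, 208, 208]
t=29: [334, 334, 334, 334]
t=30: [286, 286, 286, 286]
t=31: [363, 363, 363, 363]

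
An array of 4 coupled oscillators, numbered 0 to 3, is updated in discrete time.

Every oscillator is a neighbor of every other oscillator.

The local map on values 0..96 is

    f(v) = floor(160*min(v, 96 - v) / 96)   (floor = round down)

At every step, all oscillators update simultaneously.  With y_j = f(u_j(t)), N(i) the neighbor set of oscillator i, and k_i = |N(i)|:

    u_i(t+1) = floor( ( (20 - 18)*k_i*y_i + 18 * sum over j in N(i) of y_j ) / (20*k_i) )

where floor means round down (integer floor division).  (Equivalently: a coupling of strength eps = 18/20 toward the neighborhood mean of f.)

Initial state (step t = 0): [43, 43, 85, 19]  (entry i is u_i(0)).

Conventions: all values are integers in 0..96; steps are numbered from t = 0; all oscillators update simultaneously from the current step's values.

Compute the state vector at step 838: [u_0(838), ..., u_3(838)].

Simulating step by step:
t=0: [43, 43, 85, 19]
t=1: [43, 43, 53, 51]
t=2: [72, 72, 72, 71]
t=3: [40, 40, 40, 40]
t=4: [66, 66, 66, 66]
t=5: [50, 50, 50, 50]
t=6: [76, 76, 76, 76]
t=7: [33, 33, 33, 33]
t=8: [55, 55, 55, 55]
t=9: [68, 68, 68, 68]
t=10: [46, 46, 46, 46]
t=11: [76, 76, 76, 76]

Answer: [55, 55, 55, 55]
Key observation: The state at step 6, [76, 76, 76, 76], reappears at step 11: the system is in a cycle of period 5 from step 6 on.  Therefore the state at step 838 equals the state at step 6 + ((838 - 6) mod 5) = 8, which is [55, 55, 55, 55].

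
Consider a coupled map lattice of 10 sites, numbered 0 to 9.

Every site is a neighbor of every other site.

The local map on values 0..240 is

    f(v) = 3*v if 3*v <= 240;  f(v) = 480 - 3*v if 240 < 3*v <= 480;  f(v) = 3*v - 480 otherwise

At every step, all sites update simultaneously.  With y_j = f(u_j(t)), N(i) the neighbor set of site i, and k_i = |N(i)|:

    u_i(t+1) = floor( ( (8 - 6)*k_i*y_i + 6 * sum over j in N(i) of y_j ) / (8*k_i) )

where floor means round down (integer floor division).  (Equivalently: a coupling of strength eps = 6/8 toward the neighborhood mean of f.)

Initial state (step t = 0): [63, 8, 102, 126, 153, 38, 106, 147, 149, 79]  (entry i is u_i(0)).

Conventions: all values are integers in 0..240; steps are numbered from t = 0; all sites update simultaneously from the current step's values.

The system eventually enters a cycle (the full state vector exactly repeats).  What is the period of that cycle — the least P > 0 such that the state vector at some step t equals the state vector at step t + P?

Simulating step by step:
t=0: [63, 8, 102, 126, 153, 38, 106, 147, 149, 79]
t=1: [122, 95, 120, 108, 94, 110, 118, 97, 96, 130]
t=2: [146, 160, 147, 153, 160, 152, 148, 159, 159, 142]
t=3: [25, 18, 25, 22, 18, 22, 24, 19, 19, 27]
t=4: [67, 63, 67, 65, 63, 65, 66, 64, 64, 68]
t=5: [196, 194, 196, 195, 194, 195, 196, 195, 195, 197]
t=6: [106, 105, 106, 105, 105, 105, 106, 105, 105, 106]
t=7: [163, 164, 163, 164, 164, 164, 163, 164, 164, 163]
t=8: [10, 11, 10, 11, 11, 11, 10, 11, 11, 10]
t=9: [31, 32, 31, 32, 32, 32, 31, 32, 32, 31]
t=10: [94, 95, 94, 95, 95, 95, 94, 95, 95, 94]
t=11: [196, 196, 196, 196, 196, 196, 196, 196, 196, 196]
t=12: [108, 108, 108, 108, 108, 108, 108, 108, 108, 108]
t=13: [156, 156, 156, 156, 156, 156, 156, 156, 156, 156]
t=14: [12, 12, 12, 12, 12, 12, 12, 12, 12, 12]
t=15: [36, 36, 36, 36, 36, 36, 36, 36, 36, 36]
t=16: [108, 108, 108, 108, 108, 108, 108, 108, 108, 108]

Answer: 4
Key observation: The state at step 12, [108, 108, 108, 108, 108, 108, 108, 108, 108, 108], reappears at step 16 — and no state repeats earlier — so the cycle the system enters has period 4.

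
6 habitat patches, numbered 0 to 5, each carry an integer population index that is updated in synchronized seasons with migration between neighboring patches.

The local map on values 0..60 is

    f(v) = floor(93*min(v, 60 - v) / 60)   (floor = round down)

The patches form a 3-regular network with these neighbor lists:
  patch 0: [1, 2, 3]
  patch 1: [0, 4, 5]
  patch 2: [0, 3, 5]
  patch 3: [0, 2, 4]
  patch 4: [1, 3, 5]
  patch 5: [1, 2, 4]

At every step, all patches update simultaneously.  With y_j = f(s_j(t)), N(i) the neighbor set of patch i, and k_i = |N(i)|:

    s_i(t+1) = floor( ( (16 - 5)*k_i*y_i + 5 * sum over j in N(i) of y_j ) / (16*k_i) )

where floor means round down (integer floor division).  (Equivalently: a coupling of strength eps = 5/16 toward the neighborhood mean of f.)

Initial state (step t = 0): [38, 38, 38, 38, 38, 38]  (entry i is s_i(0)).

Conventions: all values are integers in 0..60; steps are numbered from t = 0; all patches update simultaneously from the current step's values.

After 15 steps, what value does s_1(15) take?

Answer: s_1(15) = 35

Derivation:
t=0: [38, 38, 38, 38, 38, 38]
t=1: [34, 34, 34, 34, 34, 34]
t=2: [40, 40, 40, 40, 40, 40]
t=3: [31, 31, 31, 31, 31, 31]
t=4: [44, 44, 44, 44, 44, 44]
t=5: [24, 24, 24, 24, 24, 24]
t=6: [37, 37, 37, 37, 37, 37]
t=7: [35, 35, 35, 35, 35, 35]
t=8: [38, 38, 38, 38, 38, 38]
t=9: [34, 34, 34, 34, 34, 34]
t=10: [40, 40, 40, 40, 40, 40]
t=11: [31, 31, 31, 31, 31, 31]
t=12: [44, 44, 44, 44, 44, 44]
t=13: [24, 24, 24, 24, 24, 24]
t=14: [37, 37, 37, 37, 37, 37]
t=15: [35, 35, 35, 35, 35, 35]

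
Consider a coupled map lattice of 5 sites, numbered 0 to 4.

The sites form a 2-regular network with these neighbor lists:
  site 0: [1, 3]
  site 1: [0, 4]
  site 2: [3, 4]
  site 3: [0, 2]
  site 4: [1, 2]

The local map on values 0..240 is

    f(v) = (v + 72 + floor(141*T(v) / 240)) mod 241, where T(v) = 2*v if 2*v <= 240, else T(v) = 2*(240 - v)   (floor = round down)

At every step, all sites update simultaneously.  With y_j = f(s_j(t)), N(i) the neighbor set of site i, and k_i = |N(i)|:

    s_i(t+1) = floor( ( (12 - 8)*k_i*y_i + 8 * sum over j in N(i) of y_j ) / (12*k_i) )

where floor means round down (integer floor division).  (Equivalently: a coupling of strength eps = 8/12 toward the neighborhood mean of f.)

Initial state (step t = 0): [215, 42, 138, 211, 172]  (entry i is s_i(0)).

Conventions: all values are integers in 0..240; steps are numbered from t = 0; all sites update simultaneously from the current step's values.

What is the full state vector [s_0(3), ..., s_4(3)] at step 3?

Simulating step by step:
t=0: [215, 42, 138, 211, 172]
t=1: [104, 106, 82, 79, 111]
t=2: [40, 63, 27, 22, 47]
t=3: [162, 180, 141, 136, 171]

Answer: [162, 180, 141, 136, 171]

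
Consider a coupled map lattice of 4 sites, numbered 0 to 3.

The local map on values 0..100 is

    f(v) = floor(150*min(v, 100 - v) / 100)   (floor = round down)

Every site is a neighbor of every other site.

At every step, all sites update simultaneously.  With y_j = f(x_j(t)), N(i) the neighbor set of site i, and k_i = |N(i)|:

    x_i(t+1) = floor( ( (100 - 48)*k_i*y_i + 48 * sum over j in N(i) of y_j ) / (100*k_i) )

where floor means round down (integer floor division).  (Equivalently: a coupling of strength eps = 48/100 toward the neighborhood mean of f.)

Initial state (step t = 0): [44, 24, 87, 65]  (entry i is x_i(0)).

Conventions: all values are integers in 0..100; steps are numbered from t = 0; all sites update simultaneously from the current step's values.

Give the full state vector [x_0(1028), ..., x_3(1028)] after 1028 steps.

Simulating step by step:
t=0: [44, 24, 87, 65]
t=1: [51, 40, 34, 46]
t=2: [66, 62, 58, 65]
t=3: [54, 56, 58, 54]
t=4: [67, 66, 65, 67]
t=5: [49, 50, 50, 49]
t=6: [73, 74, 74, 73]
t=7: [39, 39, 39, 39]
t=8: [58, 58, 58, 58]
t=9: [63, 63, 63, 63]
t=10: [55, 55, 55, 55]
t=11: [67, 67, 67, 67]
t=12: [49, 49, 49, 49]
t=13: [73, 73, 73, 73]
t=14: [40, 40, 40, 40]
t=15: [60, 60, 60, 60]
t=16: [60, 60, 60, 60]

Answer: [60, 60, 60, 60]
Key observation: The state at step 15, [60, 60, 60, 60], reappears at step 16: the system is in a cycle of period 1 from step 15 on.  Therefore the state at step 1028 equals the state at step 15 + ((1028 - 15) mod 1) = 15, which is [60, 60, 60, 60].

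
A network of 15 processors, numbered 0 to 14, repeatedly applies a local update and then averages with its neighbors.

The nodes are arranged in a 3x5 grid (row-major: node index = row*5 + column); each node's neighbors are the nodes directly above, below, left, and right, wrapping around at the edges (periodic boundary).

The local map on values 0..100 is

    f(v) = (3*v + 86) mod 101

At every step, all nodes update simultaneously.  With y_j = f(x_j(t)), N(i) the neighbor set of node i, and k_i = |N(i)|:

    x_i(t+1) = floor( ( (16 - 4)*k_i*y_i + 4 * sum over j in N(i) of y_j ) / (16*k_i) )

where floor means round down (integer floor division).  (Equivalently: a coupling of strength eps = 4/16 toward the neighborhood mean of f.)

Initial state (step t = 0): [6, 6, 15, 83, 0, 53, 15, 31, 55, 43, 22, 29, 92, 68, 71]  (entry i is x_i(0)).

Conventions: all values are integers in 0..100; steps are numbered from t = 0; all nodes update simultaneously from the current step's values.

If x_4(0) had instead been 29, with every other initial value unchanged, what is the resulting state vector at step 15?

Simulating step by step:
t=0: [6, 6, 15, 83, 29, 53, 15, 31, 55, 43, 22, 29, 92, 68, 71]
t=1: [12, 10, 33, 38, 63, 38, 34, 69, 49, 26, 51, 62, 61, 80, 86]
t=2: [29, 27, 80, 87, 68, 87, 82, 85, 40, 62, 42, 65, 67, 32, 43]
t=3: [67, 62, 31, 45, 78, 44, 35, 37, 17, 61, 20, 71, 77, 69, 25]
t=4: [73, 74, 70, 28, 27, 29, 84, 85, 44, 58, 49, 86, 33, 76, 58]
t=5: [12, 14, 82, 63, 61, 61, 36, 42, 23, 56, 34, 40, 74, 22, 53]
t=6: [31, 29, 28, 67, 62, 66, 76, 18, 52, 53, 73, 16, 9, 49, 48]
t=7: [72, 65, 64, 76, 67, 69, 22, 37, 42, 46, 15, 30, 19, 33, 30]
t=8: [92, 78, 71, 24, 76, 80, 59, 83, 20, 32, 43, 68, 52, 71, 70]
t=9: [48, 31, 81, 58, 26, 30, 55, 39, 50, 71, 26, 74, 49, 87, 83]
t=10: [38, 65, 30, 53, 60, 71, 46, 9, 38, 85, 56, 17, 28, 42, 40]
t=11: [92, 73, 68, 47, 59, 85, 30, 25, 80, 45, 53, 40, 60, 20, 13]
t=12: [53, 15, 75, 32, 53, 40, 62, 60, 26, 23, 40, 14, 60, 42, 28]
t=13: [37, 31, 20, 68, 47, 13, 60, 60, 60, 51, 11, 30, 54, 24, 58]
t=14: [81, 76, 51, 77, 36, 31, 63, 61, 63, 38, 29, 69, 49, 58, 52]
t=15: [35, 22, 35, 26, 80, 75, 70, 63, 69, 92, 68, 79, 39, 53, 50]

Answer: [35, 22, 35, 26, 80, 75, 70, 63, 69, 92, 68, 79, 39, 53, 50]
Key observation: This trace re-runs the system from the modified initial state.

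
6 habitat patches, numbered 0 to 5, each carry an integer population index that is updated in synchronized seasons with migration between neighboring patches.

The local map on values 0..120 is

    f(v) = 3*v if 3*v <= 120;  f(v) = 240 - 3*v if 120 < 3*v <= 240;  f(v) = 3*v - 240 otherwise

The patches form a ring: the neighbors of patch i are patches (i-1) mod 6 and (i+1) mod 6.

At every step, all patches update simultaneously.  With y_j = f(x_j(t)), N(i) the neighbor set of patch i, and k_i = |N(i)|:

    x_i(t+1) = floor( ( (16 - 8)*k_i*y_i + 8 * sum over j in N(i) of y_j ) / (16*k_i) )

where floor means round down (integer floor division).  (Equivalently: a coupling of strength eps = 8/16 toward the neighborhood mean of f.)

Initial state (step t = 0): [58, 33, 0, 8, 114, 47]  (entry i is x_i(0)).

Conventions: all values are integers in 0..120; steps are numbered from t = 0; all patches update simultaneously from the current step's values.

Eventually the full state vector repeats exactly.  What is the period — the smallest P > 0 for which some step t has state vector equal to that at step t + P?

Answer: 4
Key observation: The state at step 24, [9, 10, 9, 9, 10, 9], reappears at step 28 — and no state repeats earlier — so the cycle the system enters has period 4.

Derivation:
t=0: [58, 33, 0, 8, 114, 47]
t=1: [82, 66, 30, 37, 81, 91]
t=2: [21, 45, 83, 78, 37, 18]
t=3: [71, 70, 32, 33, 70, 70]
t=4: [28, 45, 80, 81, 47, 29]
t=5: [90, 73, 27, 26, 72, 89]
t=6: [27, 38, 65, 65, 38, 27]
t=7: [89, 88, 62, 62, 88, 89]
t=8: [26, 32, 46, 46, 32, 26]
t=9: [82, 93, 100, 100, 93, 82]
t=10: [14, 36, 54, 54, 36, 14]
t=11: [58, 84, 85, 85, 84, 58]
t=12: [52, 26, 14, 14, 26, 52]
t=13: [82, 70, 51, 51, 70, 82]
t=14: [12, 38, 72, 72, 38, 12]
t=15: [55, 72, 46, 46, 72, 55]
t=16: [62, 56, 82, 82, 56, 62]
t=17: [58, 51, 22, 22, 51, 58]
t=18: [71, 76, 71, 71, 76, 71]
t=19: [23, 19, 23, 23, 19, 23]
t=20: [66, 63, 66, 66, 63, 66]
t=21: [44, 46, 44, 44, 46, 44]
t=22: [106, 105, 106, 106, 105, 106]
t=23: [77, 76, 77, 77, 76, 77]
t=24: [9, 10, 9, 9, 10, 9]
t=25: [27, 28, 27, 27, 28, 27]
t=26: [81, 82, 81, 81, 82, 81]
t=27: [3, 4, 3, 3, 4, 3]
t=28: [9, 10, 9, 9, 10, 9]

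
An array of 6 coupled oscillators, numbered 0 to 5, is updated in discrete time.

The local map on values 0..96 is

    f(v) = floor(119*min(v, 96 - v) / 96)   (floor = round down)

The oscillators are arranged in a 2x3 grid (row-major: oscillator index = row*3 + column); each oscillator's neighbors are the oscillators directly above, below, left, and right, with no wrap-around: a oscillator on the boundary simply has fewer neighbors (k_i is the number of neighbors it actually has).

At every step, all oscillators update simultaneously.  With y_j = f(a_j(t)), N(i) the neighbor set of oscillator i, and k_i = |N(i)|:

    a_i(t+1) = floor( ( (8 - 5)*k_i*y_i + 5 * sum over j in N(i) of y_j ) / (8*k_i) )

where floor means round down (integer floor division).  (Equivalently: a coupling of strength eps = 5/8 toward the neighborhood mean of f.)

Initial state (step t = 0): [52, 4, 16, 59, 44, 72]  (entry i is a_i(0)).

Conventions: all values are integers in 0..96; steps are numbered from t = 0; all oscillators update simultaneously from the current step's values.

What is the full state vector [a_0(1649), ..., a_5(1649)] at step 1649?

Answer: [52, 52, 53, 52, 52, 53]
Key observation: The state at step 5, [52, 52, 53, 52, 52, 53], reappears at step 7: the system is in a cycle of period 2 from step 5 on.  Therefore the state at step 1649 equals the state at step 5 + ((1649 - 5) mod 2) = 5, which is [52, 52, 53, 52, 52, 53].

Derivation:
t=0: [52, 4, 16, 59, 44, 72]
t=1: [35, 27, 17, 50, 36, 33]
t=2: [44, 34, 30, 48, 43, 35]
t=3: [51, 45, 40, 55, 49, 44]
t=4: [53, 54, 52, 54, 54, 53]
t=5: [52, 52, 53, 52, 52, 53]
t=6: [54, 53, 53, 54, 53, 53]
t=7: [52, 52, 53, 52, 52, 53]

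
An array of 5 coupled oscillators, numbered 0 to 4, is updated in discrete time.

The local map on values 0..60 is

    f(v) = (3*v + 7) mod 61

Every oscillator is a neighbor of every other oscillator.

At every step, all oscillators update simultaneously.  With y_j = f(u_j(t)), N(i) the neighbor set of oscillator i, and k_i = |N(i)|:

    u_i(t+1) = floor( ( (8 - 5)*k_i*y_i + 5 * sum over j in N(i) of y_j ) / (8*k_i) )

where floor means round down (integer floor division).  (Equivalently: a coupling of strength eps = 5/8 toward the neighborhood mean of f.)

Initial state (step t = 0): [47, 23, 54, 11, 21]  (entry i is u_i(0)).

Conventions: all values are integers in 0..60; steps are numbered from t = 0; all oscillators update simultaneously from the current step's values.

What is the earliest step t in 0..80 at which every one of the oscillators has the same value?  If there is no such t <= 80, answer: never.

Simulating step by step:
t=0: [47, 23, 54, 11, 21]  (not all equal)
t=1: [27, 24, 31, 30, 23]  (not all equal)
t=2: [27, 25, 29, 28, 24]  (not all equal)
t=3: [26, 24, 27, 26, 24]  (not all equal)
t=4: [22, 21, 23, 22, 21]  (not all equal)
t=5: [11, 10, 12, 11, 10]  (not all equal)
t=6: [39, 38, 40, 39, 38]  (not all equal)
t=7: [20, 33, 21, 20, 33]  (not all equal)
t=8: [18, 27, 19, 18, 27]  (not all equal)
t=9: [8, 14, 9, 8, 14]  (not all equal)
t=10: [37, 41, 37, 37, 41]  (not all equal)
t=11: [41, 30, 41, 41, 30]  (not all equal)
t=12: [16, 22, 16, 16, 22]  (not all equal)
t=13: [41, 32, 41, 41, 32]  (not all equal)
t=14: [18, 26, 18, 18, 26]  (not all equal)
t=15: [7, 12, 7, 7, 12]  (not all equal)
t=16: [32, 35, 32, 32, 35]  (not all equal)
t=17: [44, 46, 44, 44, 46]  (not all equal)
t=18: [18, 20, 18, 18, 20]  (not all equal)
t=19: [1, 3, 1, 1, 3]  (not all equal)
t=20: [11, 13, 11, 11, 13]  (not all equal)
t=21: [41, 43, 41, 41, 43]  (not all equal)
t=22: [9, 11, 9, 9, 11]  (not all equal)
t=23: [35, 37, 35, 35, 37]  (not all equal)
t=24: [52, 54, 52, 52, 54]  (not all equal)
t=25: [42, 44, 42, 42, 44]  (not all equal)
t=26: [12, 14, 12, 12, 14]  (not all equal)
t=27: [44, 46, 44, 44, 46]  (not all equal)

Answer: never
Key observation: The state at step 17 reappears at step 27 — the system is in a cycle of period 10 from step 17 on.  No step 0..27 is synchronized, and the cycle repeats forever, so no step up to 80 (or ever) has all oscillators equal.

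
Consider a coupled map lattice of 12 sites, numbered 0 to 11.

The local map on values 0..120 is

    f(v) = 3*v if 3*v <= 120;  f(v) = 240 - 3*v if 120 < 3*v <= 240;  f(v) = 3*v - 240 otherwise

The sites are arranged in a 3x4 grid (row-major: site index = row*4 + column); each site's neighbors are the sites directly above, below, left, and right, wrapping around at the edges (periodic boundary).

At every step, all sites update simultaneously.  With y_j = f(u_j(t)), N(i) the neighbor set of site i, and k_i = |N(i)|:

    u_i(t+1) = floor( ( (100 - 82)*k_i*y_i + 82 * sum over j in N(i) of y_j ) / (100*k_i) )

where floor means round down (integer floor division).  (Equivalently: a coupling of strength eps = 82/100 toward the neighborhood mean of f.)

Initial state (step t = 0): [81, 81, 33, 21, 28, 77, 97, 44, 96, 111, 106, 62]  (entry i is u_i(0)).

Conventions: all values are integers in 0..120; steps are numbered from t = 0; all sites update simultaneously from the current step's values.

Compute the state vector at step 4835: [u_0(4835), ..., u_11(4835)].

Simulating step by step:
t=0: [81, 81, 33, 21, 28, 77, 97, 44, 96, 111, 106, 62]
t=1: [41, 42, 57, 65, 49, 48, 69, 71, 56, 45, 74, 70]
t=2: [87, 99, 55, 57, 80, 88, 48, 46, 83, 80, 51, 38]
t=3: [31, 34, 76, 76, 31, 35, 76, 75, 29, 36, 74, 75]
t=4: [77, 83, 31, 29, 78, 83, 32, 29, 79, 83, 33, 29]
t=5: [23, 26, 76, 72, 23, 26, 76, 72, 23, 26, 76, 72]
t=6: [61, 62, 27, 30, 61, 62, 27, 30, 61, 62, 27, 30]
t=7: [63, 60, 77, 81, 63, 60, 77, 81, 63, 60, 77, 81]
t=8: [43, 47, 18, 14, 43, 47, 18, 14, 43, 47, 18, 14]
t=9: [94, 92, 60, 58, 94, 92, 60, 58, 94, 92, 60, 58]
t=10: [45, 42, 56, 59, 45, 42, 56, 59, 45, 42, 56, 59]
t=11: [98, 103, 78, 73, 98, 103, 78, 73, 98, 103, 78, 73]
t=12: [50, 53, 21, 24, 50, 53, 21, 24, 50, 53, 21, 24]
t=13: [84, 79, 68, 73, 84, 79, 68, 73, 84, 79, 68, 73]
t=14: [12, 11, 26, 22, 12, 11, 26, 22, 12, 11, 26, 22]
t=15: [41, 42, 66, 62, 41, 42, 66, 62, 41, 42, 66, 62]
t=16: [103, 99, 59, 64, 103, 99, 59, 64, 103, 99, 59, 64]
t=17: [62, 60, 58, 55, 62, 60, 58, 55, 62, 60, 58, 55]
t=18: [59, 60, 66, 68, 59, 60, 66, 68, 59, 60, 66, 68]
t=19: [56, 56, 44, 42, 56, 56, 44, 42, 56, 56, 44, 42]
t=20: [80, 79, 101, 104, 80, 79, 101, 104, 80, 79, 101, 104]
t=21: [15, 14, 52, 55, 15, 14, 52, 55, 15, 14, 52, 55]
t=22: [50, 51, 73, 70, 50, 51, 73, 70, 50, 51, 73, 70]
t=23: [77, 74, 36, 40, 77, 74, 36, 40, 77, 74, 36, 40]
t=24: [33, 34, 92, 94, 33, 34, 92, 94, 33, 34, 92, 94]
t=25: [87, 87, 50, 52, 87, 87, 50, 52, 87, 87, 50, 52]
t=26: [33, 35, 74, 72, 33, 35, 74, 72, 33, 35, 74, 72]
t=27: [84, 85, 37, 38, 84, 85, 37, 38, 84, 85, 37, 38]
t=28: [33, 34, 91, 92, 33, 34, 91, 92, 33, 34, 91, 92]
t=29: [86, 87, 47, 48, 86, 87, 47, 48, 86, 87, 47, 48]
t=30: [34, 36, 82, 80, 34, 36, 82, 80, 34, 36, 82, 80]
t=31: [82, 85, 25, 22, 82, 85, 25, 22, 82, 85, 25, 22]
t=32: [20, 25, 60, 55, 20, 25, 60, 55, 20, 25, 60, 55]
t=33: [66, 68, 66, 68, 66, 68, 66, 68, 66, 68, 66, 68]
t=34: [39, 38, 39, 38, 39, 38, 39, 38, 39, 38, 39, 38]
t=35: [115, 115, 115, 115, 115, 115, 115, 115, 115, 115, 115, 115]
t=36: [105, 105, 105, 105, 105, 105, 105, 105, 105, 105, 105, 105]
t=37: [75, 75, 75, 75, 75, 75, 75, 75, 75, 75, 75, 75]
t=38: [15, 15, 15, 15, 15, 15, 15, 15, 15, 15, 15, 15]
t=39: [45, 45, 45, 45, 45, 45, 45, 45, 45, 45, 45, 45]
t=40: [105, 105, 105, 105, 105, 105, 105, 105, 105, 105, 105, 105]

Answer: [45, 45, 45, 45, 45, 45, 45, 45, 45, 45, 45, 45]
Key observation: The state at step 36, [105, 105, 105, 105, 105, 105, 105, 105, 105, 105, 105, 105], reappears at step 40: the system is in a cycle of period 4 from step 36 on.  Therefore the state at step 4835 equals the state at step 36 + ((4835 - 36) mod 4) = 39, which is [45, 45, 45, 45, 45, 45, 45, 45, 45, 45, 45, 45].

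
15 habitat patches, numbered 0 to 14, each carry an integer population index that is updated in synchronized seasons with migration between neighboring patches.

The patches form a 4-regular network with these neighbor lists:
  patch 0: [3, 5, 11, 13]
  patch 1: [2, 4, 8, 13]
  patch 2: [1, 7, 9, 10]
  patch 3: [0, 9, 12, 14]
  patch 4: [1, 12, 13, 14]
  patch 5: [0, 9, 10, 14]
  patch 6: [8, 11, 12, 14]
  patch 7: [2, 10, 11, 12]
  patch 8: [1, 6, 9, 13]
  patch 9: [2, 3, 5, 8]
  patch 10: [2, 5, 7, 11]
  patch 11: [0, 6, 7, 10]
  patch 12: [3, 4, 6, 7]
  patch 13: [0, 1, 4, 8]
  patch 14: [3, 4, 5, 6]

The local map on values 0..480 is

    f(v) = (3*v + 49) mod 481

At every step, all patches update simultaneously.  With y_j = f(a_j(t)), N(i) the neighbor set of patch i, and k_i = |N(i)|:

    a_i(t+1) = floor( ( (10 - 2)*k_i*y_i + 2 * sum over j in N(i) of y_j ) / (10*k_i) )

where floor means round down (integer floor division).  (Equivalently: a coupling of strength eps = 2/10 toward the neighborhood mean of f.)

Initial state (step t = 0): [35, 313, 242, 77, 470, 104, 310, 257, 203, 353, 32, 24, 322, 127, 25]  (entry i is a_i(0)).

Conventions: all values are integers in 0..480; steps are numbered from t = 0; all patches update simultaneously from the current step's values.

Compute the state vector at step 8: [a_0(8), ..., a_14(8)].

Simulating step by step:
t=0: [35, 313, 242, 77, 470, 104, 310, 257, 203, 353, 32, 24, 322, 127, 25]
t=1: [182, 66, 268, 247, 44, 317, 37, 301, 172, 172, 171, 129, 75, 362, 132]
t=2: [139, 238, 341, 293, 201, 66, 189, 434, 100, 107, 130, 390, 275, 169, 390]
t=3: [424, 260, 162, 431, 187, 274, 170, 371, 322, 353, 401, 277, 371, 123, 255]
t=4: [366, 311, 92, 355, 168, 368, 111, 207, 91, 160, 284, 365, 199, 378, 315]
t=5: [185, 63, 293, 143, 79, 187, 340, 205, 291, 87, 380, 204, 171, 206, 65]
t=6: [147, 258, 405, 420, 266, 148, 132, 193, 394, 322, 228, 176, 117, 203, 245]
t=7: [38, 329, 281, 315, 353, 40, 409, 170, 266, 88, 229, 119, 385, 190, 300]
t=8: [167, 112, 364, 84, 162, 195, 325, 128, 334, 299, 257, 365, 222, 147, 407]

Answer: [167, 112, 364, 84, 162, 195, 325, 128, 334, 299, 257, 365, 222, 147, 407]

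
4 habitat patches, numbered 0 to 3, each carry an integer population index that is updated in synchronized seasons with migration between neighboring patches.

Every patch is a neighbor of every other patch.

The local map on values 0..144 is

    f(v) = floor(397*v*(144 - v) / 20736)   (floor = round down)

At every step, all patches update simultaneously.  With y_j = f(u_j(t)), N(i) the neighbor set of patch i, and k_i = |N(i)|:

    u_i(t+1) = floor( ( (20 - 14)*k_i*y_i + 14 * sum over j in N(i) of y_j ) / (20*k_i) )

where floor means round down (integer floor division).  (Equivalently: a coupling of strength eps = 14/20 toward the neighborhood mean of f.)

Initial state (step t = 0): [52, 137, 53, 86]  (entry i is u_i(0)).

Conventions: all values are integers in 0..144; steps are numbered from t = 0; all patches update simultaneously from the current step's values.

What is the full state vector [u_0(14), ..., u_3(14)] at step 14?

Simulating step by step:
t=0: [52, 137, 53, 86]
t=1: [75, 70, 75, 75]
t=2: [99, 99, 99, 99]
t=3: [85, 85, 85, 85]
t=4: [96, 96, 96, 96]
t=5: [88, 88, 88, 88]
t=6: [94, 94, 94, 94]
t=7: [89, 89, 89, 89]
t=8: [93, 93, 93, 93]
t=9: [90, 90, 90, 90]
t=10: [93, 93, 93, 93]
t=11: [90, 90, 90, 90]
t=12: [93, 93, 93, 93]
t=13: [90, 90, 90, 90]
t=14: [93, 93, 93, 93]

Answer: [93, 93, 93, 93]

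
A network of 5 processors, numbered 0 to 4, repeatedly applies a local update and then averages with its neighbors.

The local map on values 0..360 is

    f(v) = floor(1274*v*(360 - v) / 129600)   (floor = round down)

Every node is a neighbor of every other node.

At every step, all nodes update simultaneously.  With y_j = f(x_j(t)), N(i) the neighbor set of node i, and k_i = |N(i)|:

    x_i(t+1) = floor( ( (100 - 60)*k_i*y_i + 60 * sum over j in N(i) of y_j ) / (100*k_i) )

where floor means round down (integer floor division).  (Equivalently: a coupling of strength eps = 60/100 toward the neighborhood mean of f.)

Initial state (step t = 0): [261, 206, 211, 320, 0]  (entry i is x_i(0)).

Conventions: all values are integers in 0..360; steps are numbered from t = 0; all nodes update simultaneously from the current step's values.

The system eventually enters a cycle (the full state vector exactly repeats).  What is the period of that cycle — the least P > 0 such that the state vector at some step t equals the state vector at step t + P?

Simulating step by step:
t=0: [261, 206, 211, 320, 0]
t=1: [213, 227, 227, 181, 149]
t=2: [305, 302, 302, 308, 306]
t=3: [165, 167, 167, 163, 164]
t=4: [315, 315, 315, 315, 315]
t=5: [139, 139, 139, 139, 139]
t=6: [301, 301, 301, 301, 301]
t=7: [174, 174, 174, 174, 174]
t=8: [318, 318, 318, 318, 318]
t=9: [131, 131, 131, 131, 131]
t=10: [294, 294, 294, 294, 294]
t=11: [190, 190, 190, 190, 190]
t=12: [317, 317, 317, 317, 317]
t=13: [133, 133, 133, 133, 133]
t=14: [296, 296, 296, 296, 296]
t=15: [186, 186, 186, 186, 186]
t=16: [318, 318, 318, 318, 318]

Answer: 8
Key observation: The state at step 8, [318, 318, 318, 318, 318], reappears at step 16 — and no state repeats earlier — so the cycle the system enters has period 8.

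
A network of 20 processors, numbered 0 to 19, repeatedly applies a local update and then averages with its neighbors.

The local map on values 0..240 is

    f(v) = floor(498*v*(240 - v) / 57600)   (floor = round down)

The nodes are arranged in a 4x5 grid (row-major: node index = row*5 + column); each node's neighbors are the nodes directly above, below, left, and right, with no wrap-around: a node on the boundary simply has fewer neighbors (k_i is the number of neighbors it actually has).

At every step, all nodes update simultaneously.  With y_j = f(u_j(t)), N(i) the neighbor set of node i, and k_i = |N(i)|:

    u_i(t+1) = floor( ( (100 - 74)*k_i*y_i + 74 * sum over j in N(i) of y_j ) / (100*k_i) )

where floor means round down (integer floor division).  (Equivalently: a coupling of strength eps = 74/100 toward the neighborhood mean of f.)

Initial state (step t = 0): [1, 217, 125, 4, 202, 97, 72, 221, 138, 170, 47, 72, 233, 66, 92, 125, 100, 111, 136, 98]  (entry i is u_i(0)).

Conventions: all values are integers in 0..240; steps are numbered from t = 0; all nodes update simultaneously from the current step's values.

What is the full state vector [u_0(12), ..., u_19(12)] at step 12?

Simulating step by step:
t=0: [1, 217, 125, 4, 202, 97, 72, 221, 138, 170, 47, 72, 233, 66, 92, 125, 100, 111, 136, 98]
t=1: [60, 67, 53, 78, 57, 76, 82, 76, 76, 101, 105, 85, 70, 94, 109, 105, 118, 95, 116, 119]
t=2: [100, 97, 100, 97, 108, 108, 108, 102, 111, 110, 116, 114, 111, 115, 121, 122, 119, 117, 121, 123]
t=3: [121, 120, 120, 121, 121, 122, 122, 122, 122, 123, 123, 123, 123, 123, 123, 124, 124, 123, 124, 124]
t=4: [124, 124, 124, 124, 124, 124, 124, 124, 124, 124, 124, 124, 124, 124, 124, 124, 124, 124, 124, 124]
t=5: [124, 124, 124, 124, 124, 124, 124, 124, 124, 124, 124, 124, 124, 124, 124, 124, 124, 124, 124, 124]
t=6: [124, 124, 124, 124, 124, 124, 124, 124, 124, 124, 124, 124, 124, 124, 124, 124, 124, 124, 124, 124]
t=7: [124, 124, 124, 124, 124, 124, 124, 124, 124, 124, 124, 124, 124, 124, 124, 124, 124, 124, 124, 124]
t=8: [124, 124, 124, 124, 124, 124, 124, 124, 124, 124, 124, 124, 124, 124, 124, 124, 124, 124, 124, 124]
t=9: [124, 124, 124, 124, 124, 124, 124, 124, 124, 124, 124, 124, 124, 124, 124, 124, 124, 124, 124, 124]
t=10: [124, 124, 124, 124, 124, 124, 124, 124, 124, 124, 124, 124, 124, 124, 124, 124, 124, 124, 124, 124]
t=11: [124, 124, 124, 124, 124, 124, 124, 124, 124, 124, 124, 124, 124, 124, 124, 124, 124, 124, 124, 124]
t=12: [124, 124, 124, 124, 124, 124, 124, 124, 124, 124, 124, 124, 124, 124, 124, 124, 124, 124, 124, 124]

Answer: [124, 124, 124, 124, 124, 124, 124, 124, 124, 124, 124, 124, 124, 124, 124, 124, 124, 124, 124, 124]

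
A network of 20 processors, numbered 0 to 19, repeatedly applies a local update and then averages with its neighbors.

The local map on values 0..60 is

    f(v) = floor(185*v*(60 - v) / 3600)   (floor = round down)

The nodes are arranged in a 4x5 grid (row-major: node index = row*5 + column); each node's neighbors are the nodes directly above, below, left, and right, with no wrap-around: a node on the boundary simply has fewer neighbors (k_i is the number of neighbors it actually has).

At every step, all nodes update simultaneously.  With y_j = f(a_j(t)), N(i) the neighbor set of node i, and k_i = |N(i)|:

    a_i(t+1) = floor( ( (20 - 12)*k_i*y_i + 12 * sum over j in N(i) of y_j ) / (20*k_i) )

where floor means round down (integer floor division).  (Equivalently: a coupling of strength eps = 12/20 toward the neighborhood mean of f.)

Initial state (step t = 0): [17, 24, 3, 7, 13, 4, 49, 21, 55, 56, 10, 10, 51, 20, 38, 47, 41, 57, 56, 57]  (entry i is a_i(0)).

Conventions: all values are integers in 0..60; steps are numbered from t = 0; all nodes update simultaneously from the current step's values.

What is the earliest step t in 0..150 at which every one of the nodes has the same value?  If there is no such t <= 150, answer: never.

Answer: never
Key observation: The state at step 8 reappears at step 10 — the system is in a cycle of period 2 from step 8 on.  No step 0..10 is synchronized, and the cycle repeats forever, so no step up to 150 (or ever) has all nodes equal.

Derivation:
t=0: [17, 24, 3, 7, 13, 4, 49, 21, 55, 56, 10, 10, 51, 20, 38, 47, 41, 57, 56, 57]  (not all equal)
t=1: [31, 32, 24, 18, 21, 22, 29, 27, 22, 21, 23, 27, 26, 29, 28, 31, 28, 18, 15, 19]  (not all equal)
t=2: [44, 45, 43, 40, 40, 43, 45, 44, 42, 42, 43, 45, 44, 43, 44, 45, 44, 40, 38, 40]  (not all equal)
t=3: [35, 35, 37, 39, 40, 36, 34, 36, 38, 38, 35, 35, 36, 37, 37, 35, 36, 39, 40, 39]  (not all equal)
t=4: [44, 44, 43, 42, 41, 44, 44, 43, 42, 42, 44, 44, 43, 42, 42, 44, 43, 42, 41, 42]  (not all equal)
t=5: [36, 36, 37, 38, 38, 36, 36, 37, 37, 38, 36, 36, 37, 38, 38, 36, 36, 38, 38, 38]  (not all equal)
t=6: [44, 43, 43, 42, 42, 44, 43, 43, 42, 42, 44, 43, 42, 42, 42, 44, 43, 42, 42, 42]  (not all equal)
t=7: [36, 36, 37, 37, 38, 36, 36, 37, 37, 38, 36, 37, 37, 38, 38, 36, 37, 37, 38, 38]  (not all equal)
t=8: [44, 43, 43, 42, 42, 44, 43, 43, 42, 42, 43, 43, 42, 42, 42, 43, 43, 42, 42, 42]  (not all equal)
t=9: [36, 36, 37, 37, 38, 36, 36, 37, 37, 38, 36, 37, 37, 38, 38, 37, 37, 37, 38, 38]  (not all equal)
t=10: [44, 43, 43, 42, 42, 44, 43, 43, 42, 42, 43, 43, 42, 42, 42, 43, 43, 42, 42, 42]  (not all equal)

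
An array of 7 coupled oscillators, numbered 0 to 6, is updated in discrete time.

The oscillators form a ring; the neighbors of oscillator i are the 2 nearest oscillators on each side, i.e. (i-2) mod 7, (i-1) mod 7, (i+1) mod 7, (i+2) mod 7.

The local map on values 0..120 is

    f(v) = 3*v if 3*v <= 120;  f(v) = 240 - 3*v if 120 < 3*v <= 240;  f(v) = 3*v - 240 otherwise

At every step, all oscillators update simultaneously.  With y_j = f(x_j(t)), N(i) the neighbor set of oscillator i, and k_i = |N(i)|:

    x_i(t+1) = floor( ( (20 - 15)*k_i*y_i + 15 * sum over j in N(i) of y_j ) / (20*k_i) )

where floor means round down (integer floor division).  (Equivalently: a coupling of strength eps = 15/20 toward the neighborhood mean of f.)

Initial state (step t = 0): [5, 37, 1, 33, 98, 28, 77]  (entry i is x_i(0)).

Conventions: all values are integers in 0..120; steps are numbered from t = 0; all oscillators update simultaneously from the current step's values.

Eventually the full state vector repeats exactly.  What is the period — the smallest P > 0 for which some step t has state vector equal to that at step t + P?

Simulating step by step:
t=0: [5, 37, 1, 33, 98, 28, 77]
t=1: [42, 51, 53, 72, 50, 54, 51]
t=2: [90, 79, 79, 69, 73, 78, 90]
t=3: [15, 18, 17, 14, 18, 22, 18]
t=4: [53, 49, 49, 52, 53, 53, 54]
t=5: [84, 86, 86, 86, 83, 81, 82]
t=6: [11, 14, 15, 13, 10, 9, 9]
t=7: [34, 37, 38, 36, 33, 30, 31]
t=8: [102, 105, 107, 104, 100, 97, 98]
t=9: [65, 69, 71, 68, 63, 60, 60]
t=10: [45, 39, 37, 41, 47, 51, 50]
t=11: [102, 108, 109, 106, 100, 98, 99]
t=12: [69, 75, 75, 72, 66, 62, 63]
t=13: [33, 26, 25, 29, 37, 41, 39]
t=14: [97, 90, 89, 93, 102, 106, 105]
t=15: [52, 43, 41, 47, 57, 62, 60]
t=16: [85, 95, 97, 90, 79, 72, 74]
t=17: [29, 32, 30, 30, 23, 18, 20]
t=18: [78, 85, 86, 80, 72, 70, 72]
t=19: [17, 12, 12, 16, 19, 17, 20]
t=20: [47, 45, 45, 45, 50, 53, 51]
t=21: [95, 100, 101, 97, 93, 91, 92]
t=22: [47, 51, 52, 49, 44, 40, 42]
t=23: [100, 94, 93, 98, 104, 107, 106]
t=24: [60, 53, 52, 57, 65, 69, 67]
t=25: [59, 67, 68, 62, 53, 48, 50]
t=26: [64, 55, 53, 60, 72, 78, 74]
t=27: [45, 57, 59, 49, 36, 29, 33]
t=28: [85, 84, 86, 84, 91, 97, 93]
t=29: [26, 18, 18, 24, 30, 31, 30]
t=30: [74, 68, 68, 72, 80, 85, 81]
t=31: [21, 24, 23, 22, 14, 12, 13]
t=32: [56, 62, 62, 57, 49, 48, 49]
t=33: [73, 67, 67, 72, 81, 85, 82]
t=34: [23, 26, 26, 24, 16, 13, 16]
t=35: [62, 69, 69, 63, 56, 54, 55]
t=36: [54, 48, 47, 53, 62, 66, 63]
t=37: [73, 81, 82, 74, 64, 60, 63]
t=38: [27, 18, 18, 26, 37, 40, 37]
t=39: [83, 74, 74, 83, 95, 101, 96]
t=40: [29, 20, 19, 29, 37, 36, 37]
t=41: [84, 79, 78, 84, 95, 101, 96]
t=42: [25, 15, 15, 24, 35, 37, 35]
t=43: [76, 66, 66, 75, 88, 94, 89]
t=44: [31, 28, 27, 31, 29, 25, 29]
t=45: [84, 87, 87, 84, 84, 86, 85]
t=46: [17, 16, 15, 16, 15, 14, 15]
t=47: [46, 47, 47, 45, 45, 45, 46]
t=48: [101, 101, 101, 102, 103, 103, 102]
t=49: [64, 64, 64, 66, 66, 66, 66]
t=50: [45, 45, 45, 44, 43, 43, 44]
t=51: [106, 106, 106, 108, 108, 108, 108]
t=52: [80, 80, 80, 81, 82, 82, 81]
t=53: [1, 1, 1, 3, 3, 3, 3]
t=54: [5, 5, 5, 6, 7, 7, 6]
t=55: [16, 16, 16, 18, 18, 18, 18]
t=56: [50, 50, 50, 51, 52, 52, 51]
t=57: [88, 88, 88, 87, 86, 86, 87]
t=58: [22, 22, 22, 21, 20, 20, 21]
t=59: [64, 64, 64, 63, 62, 62, 63]
t=60: [49, 49, 49, 51, 51, 51, 51]
t=61: [90, 90, 90, 89, 88, 88, 89]
t=62: [28, 28, 28, 27, 26, 26, 27]
t=63: [82, 82, 82, 81, 80, 80, 81]
t=64: [4, 4, 4, 3, 2, 2, 3]
t=65: [10, 10, 10, 9, 8, 8, 9]
t=66: [28, 28, 28, 27, 26, 26, 27]

Answer: 4
Key observation: The state at step 62, [28, 28, 28, 27, 26, 26, 27], reappears at step 66 — and no state repeats earlier — so the cycle the system enters has period 4.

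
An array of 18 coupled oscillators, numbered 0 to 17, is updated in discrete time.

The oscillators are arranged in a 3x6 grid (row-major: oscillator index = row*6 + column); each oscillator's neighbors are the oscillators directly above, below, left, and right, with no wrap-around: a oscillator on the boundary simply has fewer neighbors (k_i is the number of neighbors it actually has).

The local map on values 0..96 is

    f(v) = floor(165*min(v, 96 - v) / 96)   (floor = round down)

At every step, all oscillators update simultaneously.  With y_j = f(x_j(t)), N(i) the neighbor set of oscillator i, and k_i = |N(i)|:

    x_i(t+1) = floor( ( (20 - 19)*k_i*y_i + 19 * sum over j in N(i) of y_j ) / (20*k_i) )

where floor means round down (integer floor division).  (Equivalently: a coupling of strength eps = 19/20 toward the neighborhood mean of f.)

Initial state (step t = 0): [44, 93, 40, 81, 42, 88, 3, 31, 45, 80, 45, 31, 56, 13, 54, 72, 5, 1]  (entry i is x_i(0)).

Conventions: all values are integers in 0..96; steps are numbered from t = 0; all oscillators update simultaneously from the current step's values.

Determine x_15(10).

Answer: x_15(10) = 74

Derivation:
t=0: [44, 93, 40, 81, 42, 88, 3, 31, 45, 80, 45, 31, 56, 13, 54, 72, 5, 1]
t=1: [8, 62, 37, 54, 40, 60, 62, 28, 56, 53, 41, 31, 16, 62, 47, 35, 38, 29]
t=2: [55, 42, 65, 68, 67, 60, 30, 59, 66, 67, 65, 59, 56, 51, 62, 72, 59, 58]
t=3: [61, 62, 56, 50, 53, 56, 66, 62, 55, 48, 55, 59, 64, 63, 56, 55, 53, 63]
t=4: [54, 61, 68, 74, 72, 68, 57, 58, 69, 72, 72, 64, 53, 60, 65, 74, 65, 67]
t=5: [63, 61, 47, 43, 41, 48, 69, 58, 51, 40, 47, 46, 64, 63, 48, 48, 42, 53]
t=6: [53, 66, 70, 72, 77, 74, 58, 60, 73, 77, 72, 78, 51, 66, 72, 74, 78, 75]
t=7: [58, 58, 43, 36, 39, 31, 70, 51, 44, 39, 31, 37, 58, 59, 42, 34, 37, 30]
t=8: [55, 71, 67, 68, 56, 64, 67, 62, 72, 62, 64, 52, 54, 70, 65, 66, 54, 62]
t=9: [46, 58, 43, 57, 53, 70, 65, 44, 53, 49, 67, 56, 47, 60, 45, 60, 55, 72]
t=10: [60, 75, 68, 74, 54, 69, 76, 63, 76, 63, 71, 45, 58, 76, 65, 74, 51, 67]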